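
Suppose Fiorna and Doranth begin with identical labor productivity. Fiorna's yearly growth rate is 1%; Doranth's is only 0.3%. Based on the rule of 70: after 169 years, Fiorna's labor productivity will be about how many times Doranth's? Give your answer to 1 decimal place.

Rate gap = 1% − 0.3% = 0.7 points.
The ratio doubles every 70/0.7 ≈ 100.00 years.
169/100.00 ≈ 1.69 doublings → ratio ≈ 2^1.69 ≈ 3.2.

approximately 3.2 times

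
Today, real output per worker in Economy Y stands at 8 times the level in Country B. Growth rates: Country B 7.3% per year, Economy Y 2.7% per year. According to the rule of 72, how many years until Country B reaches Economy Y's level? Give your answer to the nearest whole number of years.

≈ 47 years

What matters is the difference: 4.6 pp.
Rule of 72 on the gap: the ratio halves every 72/4.6 ≈ 15.65 years.
An 8 times gap closes after 3 halvings: 3 × 15.65 ≈ 47 years.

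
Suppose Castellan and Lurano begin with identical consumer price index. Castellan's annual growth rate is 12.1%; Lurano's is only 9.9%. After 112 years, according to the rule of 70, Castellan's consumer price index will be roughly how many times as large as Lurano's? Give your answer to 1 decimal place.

≈ 11.5 times

Only the 2.2-point difference matters.
70/2.2 ≈ 31.82 years per doubling of the ratio; 112 years gives 3.52 doublings, so ≈ 11.5×.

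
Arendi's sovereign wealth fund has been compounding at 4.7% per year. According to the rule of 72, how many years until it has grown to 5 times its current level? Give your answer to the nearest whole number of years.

One doubling takes 72/4.7 = 15.32 years.
Reaching 5× takes log₂(5) ≈ 2.32 doublings.
2.32 × 15.32 ≈ 36 years.

about 36 years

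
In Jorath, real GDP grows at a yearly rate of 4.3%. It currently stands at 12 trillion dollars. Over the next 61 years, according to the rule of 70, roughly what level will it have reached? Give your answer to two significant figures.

160 trillion dollars

Doubling time ≈ 70/4.3 = 16.28 years.
61 years is 61/16.28 ≈ 3.75 doublings, a factor of 2^3.75 ≈ 13.45.
12 × 13.45 ≈ 160 trillion dollars.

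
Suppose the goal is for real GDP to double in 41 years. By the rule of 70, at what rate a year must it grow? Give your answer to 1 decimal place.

approximately 1.7%

70 / 41 ≈ 1.71, so about 1.7% a year.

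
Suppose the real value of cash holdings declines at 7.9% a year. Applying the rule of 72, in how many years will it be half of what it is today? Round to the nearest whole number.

about 9 years

Falling at 7.9%, it halves about every 72/7.9 = 9.11 years.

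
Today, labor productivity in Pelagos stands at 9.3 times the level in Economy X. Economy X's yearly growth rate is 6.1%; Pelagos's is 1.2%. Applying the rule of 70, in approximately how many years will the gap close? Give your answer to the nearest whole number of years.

about 46 years

The growth-rate gap is 6.1% − 1.2% = 4.9 percentage points.
So the ratio between them halves every 70/4.9 ≈ 14.29 years.
A 9.3 times gap takes log₂(9.3) ≈ 3.22 halvings to close: 3.22 × 14.29 ≈ 46 years.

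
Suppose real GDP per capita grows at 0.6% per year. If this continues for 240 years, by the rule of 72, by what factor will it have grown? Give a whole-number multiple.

72/0.6 ≈ 120.00 years per doubling.
240 years fits 2 doublings: 2^2 = 4.

approximately 4 times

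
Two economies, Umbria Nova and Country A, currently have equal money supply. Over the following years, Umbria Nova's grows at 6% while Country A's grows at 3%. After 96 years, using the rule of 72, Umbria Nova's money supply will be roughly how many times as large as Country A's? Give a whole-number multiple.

approximately 16 times

Rate gap = 6% − 3% = 3 points.
The ratio doubles every 72/3 ≈ 24.00 years.
96/24.00 ≈ 4.00 doublings → ratio ≈ 2^4.00 ≈ 16.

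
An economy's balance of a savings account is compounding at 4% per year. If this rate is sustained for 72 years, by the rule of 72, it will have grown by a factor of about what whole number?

16 times

At 4% one doubling takes ≈ 18.00 years; 72 years is 4 of them, so ×16.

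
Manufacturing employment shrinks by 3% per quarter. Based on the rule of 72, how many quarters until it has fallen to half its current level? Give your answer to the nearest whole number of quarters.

roughly 24 quarters

Falling at 3%, it halves about every 72/3 = 24.00 quarters.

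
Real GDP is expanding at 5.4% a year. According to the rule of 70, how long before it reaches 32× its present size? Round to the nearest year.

roughly 65 years

Doubling time ≈ 70/5.4 = 12.96 years.
32 = 2^5, so 5 doublings → 65 years.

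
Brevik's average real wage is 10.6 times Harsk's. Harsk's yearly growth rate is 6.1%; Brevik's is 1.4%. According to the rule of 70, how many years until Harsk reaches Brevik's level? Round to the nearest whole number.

Harsk gains on Brevik at 6.1% − 1.4% = 4.7 points a year.
At that relative rate the gap halves every 70/4.7 ≈ 14.89 years.
A 10.6 times gap takes log₂(10.6) ≈ 3.41 halvings to close: 3.41 × 14.89 ≈ 51 years.

about 51 years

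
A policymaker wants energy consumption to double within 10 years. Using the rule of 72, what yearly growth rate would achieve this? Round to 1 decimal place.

7.2%

72 / 10 ≈ 7.20, so about 7.2% per year.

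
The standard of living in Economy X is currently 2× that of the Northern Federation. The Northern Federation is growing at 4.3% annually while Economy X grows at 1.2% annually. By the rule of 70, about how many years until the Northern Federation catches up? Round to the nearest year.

about 23 years

What matters is the difference: 3.1 pp.
Rule of 70 on the gap: the ratio halves every 70/3.1 ≈ 22.58 years.
A 2× gap closes after 1 halving: 1 × 22.58 ≈ 23 years.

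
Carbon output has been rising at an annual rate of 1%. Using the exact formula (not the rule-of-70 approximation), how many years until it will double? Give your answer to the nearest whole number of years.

70 years

t = ln(2) / ln(1 + 0.01) = 0.6931 / 0.009950 ≈ 69.66.
≈ 70 years.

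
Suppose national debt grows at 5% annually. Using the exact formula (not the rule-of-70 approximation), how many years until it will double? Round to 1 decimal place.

t = ln(2) / ln(1 + 0.05) = 0.6931 / 0.048790 ≈ 14.21.

14.2 years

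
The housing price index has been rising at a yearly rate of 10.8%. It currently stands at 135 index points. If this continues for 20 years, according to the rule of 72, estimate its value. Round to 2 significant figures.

Doubling time ≈ 72/10.8 = 6.67 years.
20 years is 20/6.67 ≈ 3.00 doublings, a factor of 2^3.00 ≈ 8.00.
135 × 8.00 ≈ 1100 index points.

about 1100 index points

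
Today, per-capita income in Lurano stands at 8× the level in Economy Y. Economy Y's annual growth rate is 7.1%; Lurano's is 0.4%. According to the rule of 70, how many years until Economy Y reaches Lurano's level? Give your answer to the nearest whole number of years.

31 years

The growth-rate gap is 7.1% − 0.4% = 6.7 percentage points.
So the ratio between them halves every 70/6.7 ≈ 10.45 years.
An 8× gap closes after 3 halvings: 3 × 10.45 ≈ 31 years.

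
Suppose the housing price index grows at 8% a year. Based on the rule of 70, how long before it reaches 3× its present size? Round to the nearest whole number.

One doubling takes 70/8 = 8.75 years.
3× is log₂ 3 ≈ 1.58 doublings, so ≈ 1.58 × 8.75 = 14 years.

roughly 14 years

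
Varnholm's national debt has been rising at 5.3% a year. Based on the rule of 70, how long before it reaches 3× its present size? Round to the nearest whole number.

Doubling time ≈ 70/5.3 = 13.21 years.
Reaching 3× takes log₂(3) ≈ 1.58 doublings.
1.58 × 13.21 ≈ 21 years.

21 years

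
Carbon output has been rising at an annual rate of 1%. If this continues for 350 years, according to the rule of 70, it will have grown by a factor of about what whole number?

Doubling time ≈ 70/1 = 70.00 years.
350/70.00 ≈ 5 doublings, so about 2^5 = 32×.

approximately 32 times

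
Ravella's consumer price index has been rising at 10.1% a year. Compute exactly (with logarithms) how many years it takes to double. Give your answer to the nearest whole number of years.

7 years

t = ln(2) / ln(1 + 0.101) = 0.6931 / 0.096219 ≈ 7.20.
≈ 7 years.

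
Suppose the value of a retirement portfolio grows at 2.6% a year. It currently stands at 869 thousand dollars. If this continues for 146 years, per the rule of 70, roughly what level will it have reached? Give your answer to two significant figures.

It doubles every 70/2.6 ≈ 26.92 years, so 146 years is 5.42 doublings.
2^5.42 ≈ 42.81; 869 × 42.81 ≈ 37000 thousand dollars.

roughly 37000 thousand dollars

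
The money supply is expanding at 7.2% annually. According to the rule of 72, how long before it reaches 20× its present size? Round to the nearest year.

One doubling takes 72/7.2 = 10.00 years.
20× is log₂ 20 ≈ 4.32 doublings, so ≈ 4.32 × 10.00 = 43 years.

about 43 years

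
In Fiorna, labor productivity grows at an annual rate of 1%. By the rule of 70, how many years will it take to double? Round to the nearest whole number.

70/1 ≈ 70.00, so it doubles roughly every 70 years.

approximately 70 years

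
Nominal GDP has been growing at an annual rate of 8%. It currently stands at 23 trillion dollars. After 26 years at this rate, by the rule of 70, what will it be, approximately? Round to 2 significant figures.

Doubling time ≈ 70/8 = 8.75 years.
26 years is 26/8.75 ≈ 2.97 doublings, a factor of 2^2.97 ≈ 7.84.
23 × 7.84 ≈ 180 trillion dollars.

≈ 180 trillion dollars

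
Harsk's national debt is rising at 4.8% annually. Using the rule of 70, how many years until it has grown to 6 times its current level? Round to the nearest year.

One doubling takes 70/4.8 = 14.58 years.
6× is log₂ 6 ≈ 2.58 doublings, so ≈ 2.58 × 14.58 = 38 years.

roughly 38 years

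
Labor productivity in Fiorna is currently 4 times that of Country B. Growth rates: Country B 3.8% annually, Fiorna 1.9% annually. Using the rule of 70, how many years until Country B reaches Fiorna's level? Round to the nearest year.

The growth-rate gap is 3.8% − 1.9% = 1.9 percentage points.
So the ratio between them halves every 70/1.9 ≈ 36.84 years.
A 4 times gap closes after 2 halvings: 2 × 36.84 ≈ 74 years.

approximately 74 years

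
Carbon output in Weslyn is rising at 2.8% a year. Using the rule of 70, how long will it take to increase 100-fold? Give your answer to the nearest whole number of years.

roughly 166 years

At 2.8% it doubles every 70/2.8 ≈ 25.00 years.
100× is log₂ 100 ≈ 6.64 doublings, so ≈ 6.64 × 25.00 = 166 years.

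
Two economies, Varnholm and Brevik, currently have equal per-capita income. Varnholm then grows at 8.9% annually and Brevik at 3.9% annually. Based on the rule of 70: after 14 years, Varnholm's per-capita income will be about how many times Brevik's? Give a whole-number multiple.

≈ 2 times

Rate gap = 8.9% − 3.9% = 5 points.
The ratio doubles every 70/5 ≈ 14.00 years.
14/14.00 ≈ 1.00 doublings → ratio ≈ 2^1.00 ≈ 2.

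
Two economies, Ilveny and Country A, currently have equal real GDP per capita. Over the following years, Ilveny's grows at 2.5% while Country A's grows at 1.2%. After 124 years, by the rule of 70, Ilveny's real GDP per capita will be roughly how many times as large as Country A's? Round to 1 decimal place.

approximately 4.9 times

Rate gap = 2.5% − 1.2% = 1.3 points.
The ratio doubles every 70/1.3 ≈ 53.85 years.
124/53.85 ≈ 2.30 doublings → ratio ≈ 2^2.30 ≈ 4.9.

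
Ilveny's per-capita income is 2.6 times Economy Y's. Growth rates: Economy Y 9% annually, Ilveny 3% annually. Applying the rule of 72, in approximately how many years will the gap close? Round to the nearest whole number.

What matters is the difference: 6 pp.
Rule of 72 on the gap: the ratio halves every 72/6 ≈ 12.00 years.
A 2.6 times gap takes log₂(2.6) ≈ 1.38 halvings to close: 1.38 × 12.00 ≈ 17 years.

about 17 years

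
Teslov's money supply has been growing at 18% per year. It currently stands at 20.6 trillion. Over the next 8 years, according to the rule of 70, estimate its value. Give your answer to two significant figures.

Doubling time ≈ 70/18 = 3.89 years.
8 years is 8/3.89 ≈ 2.06 doublings, a factor of 2^2.06 ≈ 4.17.
20.6 × 4.17 ≈ 86 trillion.

about 86 trillion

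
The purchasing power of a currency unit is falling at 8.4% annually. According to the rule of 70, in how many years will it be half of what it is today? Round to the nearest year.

The rule works in reverse for decay: 70/8.4 ≈ 8.33 years to halve.

≈ 8 years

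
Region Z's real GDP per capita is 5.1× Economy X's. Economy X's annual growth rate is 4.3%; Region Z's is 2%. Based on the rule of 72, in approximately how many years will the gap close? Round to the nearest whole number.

approximately 74 years

What matters is the difference: 2.3 pp.
Rule of 72 on the gap: the ratio halves every 72/2.3 ≈ 31.30 years.
A 5.1× gap takes log₂(5.1) ≈ 2.35 halvings to close: 2.35 × 31.30 ≈ 74 years.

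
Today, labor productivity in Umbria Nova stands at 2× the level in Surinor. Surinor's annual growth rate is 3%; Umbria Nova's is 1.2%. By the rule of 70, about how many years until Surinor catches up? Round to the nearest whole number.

The growth-rate gap is 3% − 1.2% = 1.8 percentage points.
So the ratio between them halves every 70/1.8 ≈ 38.89 years.
A 2× gap closes after 1 halving: 1 × 38.89 ≈ 39 years.

roughly 39 years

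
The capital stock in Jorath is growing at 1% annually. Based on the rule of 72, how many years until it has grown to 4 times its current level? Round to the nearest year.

144 years

One doubling takes 72/1 = 72.00 years.
4× is 2 doublings, so 2 × 72.00 ≈ 144 years.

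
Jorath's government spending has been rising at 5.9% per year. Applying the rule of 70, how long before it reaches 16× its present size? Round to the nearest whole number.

Doubling time ≈ 70/5.9 = 11.86 years.
Getting to 16× needs 4 doublings: 4 × 11.86 ≈ 47 years.

about 47 years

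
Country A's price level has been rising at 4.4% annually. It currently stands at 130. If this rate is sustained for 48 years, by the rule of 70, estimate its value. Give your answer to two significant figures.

approximately 1100

It doubles every 70/4.4 ≈ 15.91 years, so 48 years is 3.02 doublings.
2^3.02 ≈ 8.11; 130 × 8.11 ≈ 1100.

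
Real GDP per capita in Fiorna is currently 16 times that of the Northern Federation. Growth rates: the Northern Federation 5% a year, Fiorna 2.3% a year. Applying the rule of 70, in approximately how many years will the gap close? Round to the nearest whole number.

approximately 104 years

the Northern Federation gains on Fiorna at 5% − 2.3% = 2.7 points a year.
At that relative rate the gap halves every 70/2.7 ≈ 25.93 years.
A 16 times gap closes after 4 halvings: 4 × 25.93 ≈ 104 years.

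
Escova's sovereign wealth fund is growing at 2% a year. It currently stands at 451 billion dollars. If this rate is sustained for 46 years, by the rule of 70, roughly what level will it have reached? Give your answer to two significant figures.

Doubling time ≈ 70/2 = 35.00 years.
46 years is 46/35.00 ≈ 1.31 doublings, a factor of 2^1.31 ≈ 2.48.
451 × 2.48 ≈ 1100 billion dollars.

approximately 1100 billion dollars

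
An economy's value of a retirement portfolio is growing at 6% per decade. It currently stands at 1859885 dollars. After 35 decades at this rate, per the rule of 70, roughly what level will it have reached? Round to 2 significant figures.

around 15000000 dollars

It doubles every 70/6 ≈ 11.67 decades, so 35 decades is 3.00 doublings.
2^3.00 ≈ 8.00; 1859885 × 8.00 ≈ 15000000 dollars.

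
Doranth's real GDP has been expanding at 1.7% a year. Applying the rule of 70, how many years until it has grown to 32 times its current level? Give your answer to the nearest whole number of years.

Doubling time ≈ 70/1.7 = 41.18 years.
32× is 5 doublings, so 5 × 41.18 ≈ 206 years.

206 years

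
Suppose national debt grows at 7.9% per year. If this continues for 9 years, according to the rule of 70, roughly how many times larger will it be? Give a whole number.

approximately 2 times

70/7.9 ≈ 8.86 years per doubling.
9 years fits 1 doubling: 2^1 = 2.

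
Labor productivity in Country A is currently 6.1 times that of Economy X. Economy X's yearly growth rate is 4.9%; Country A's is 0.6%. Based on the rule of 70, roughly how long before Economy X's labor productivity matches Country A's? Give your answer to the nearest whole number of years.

Economy X gains on Country A at 4.9% − 0.6% = 4.3 points a year.
At that relative rate the gap halves every 70/4.3 ≈ 16.28 years.
A 6.1 times gap takes log₂(6.1) ≈ 2.61 halvings to close: 2.61 × 16.28 ≈ 42 years.

around 42 years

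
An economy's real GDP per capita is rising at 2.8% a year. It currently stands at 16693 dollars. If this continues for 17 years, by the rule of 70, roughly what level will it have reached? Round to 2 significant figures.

about 27000 dollars

It doubles every 70/2.8 ≈ 25.00 years, so 17 years is 0.68 doublings.
2^0.68 ≈ 1.60; 16693 × 1.60 ≈ 27000 dollars.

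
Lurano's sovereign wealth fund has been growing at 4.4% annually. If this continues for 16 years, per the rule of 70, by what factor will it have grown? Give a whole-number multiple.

70/4.4 ≈ 15.91 years per doubling.
16 years fits 1 doubling: 2^1 = 2.

roughly 2 times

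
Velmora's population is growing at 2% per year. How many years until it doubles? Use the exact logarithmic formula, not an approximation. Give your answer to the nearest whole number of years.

t = ln(2) / ln(1 + 0.02) = 0.6931 / 0.019803 ≈ 35.00.
≈ 35 years.

35 years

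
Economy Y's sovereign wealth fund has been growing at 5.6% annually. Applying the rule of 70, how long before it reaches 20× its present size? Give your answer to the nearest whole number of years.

At 5.6% it doubles every 70/5.6 ≈ 12.50 years.
20× is log₂ 20 ≈ 4.32 doublings, so ≈ 4.32 × 12.50 = 54 years.

≈ 54 years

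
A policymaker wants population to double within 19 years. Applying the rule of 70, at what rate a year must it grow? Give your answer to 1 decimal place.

70 / 19 ≈ 3.68, so about 3.7% a year.

roughly 3.7%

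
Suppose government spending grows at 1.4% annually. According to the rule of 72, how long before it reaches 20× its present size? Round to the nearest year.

Doubling time ≈ 72/1.4 = 51.43 years.
Reaching 20× takes log₂(20) ≈ 4.32 doublings.
4.32 × 51.43 ≈ 222 years.

around 222 years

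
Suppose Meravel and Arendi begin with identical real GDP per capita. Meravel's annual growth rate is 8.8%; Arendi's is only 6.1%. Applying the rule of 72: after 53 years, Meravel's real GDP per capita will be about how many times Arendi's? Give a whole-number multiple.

Rate gap = 8.8% − 6.1% = 2.7 points.
The ratio doubles every 72/2.7 ≈ 26.67 years.
53/26.67 ≈ 1.99 doublings → ratio ≈ 2^1.99 ≈ 4.

approximately 4 times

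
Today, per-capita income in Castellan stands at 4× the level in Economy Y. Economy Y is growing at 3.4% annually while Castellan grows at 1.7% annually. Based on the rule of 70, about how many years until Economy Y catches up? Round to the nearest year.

roughly 82 years

The growth-rate gap is 3.4% − 1.7% = 1.7 percentage points.
So the ratio between them halves every 70/1.7 ≈ 41.18 years.
A 4× gap closes after 2 halvings: 2 × 41.18 ≈ 82 years.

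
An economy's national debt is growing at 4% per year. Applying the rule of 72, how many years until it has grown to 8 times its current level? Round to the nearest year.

approximately 54 years

Doubling time ≈ 72/4 = 18.00 years.
8 = 2^3, so 3 doublings → 54 years.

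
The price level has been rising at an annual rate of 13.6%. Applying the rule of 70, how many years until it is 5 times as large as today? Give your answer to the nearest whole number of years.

Doubling time ≈ 70/13.6 = 5.15 years.
Reaching 5× takes log₂(5) ≈ 2.32 doublings.
2.32 × 5.15 ≈ 12 years.

roughly 12 years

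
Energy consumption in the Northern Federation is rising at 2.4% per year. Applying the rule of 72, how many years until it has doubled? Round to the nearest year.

At 2.4%, doubling takes about 72/2.4 = 30.00 years.

≈ 30 years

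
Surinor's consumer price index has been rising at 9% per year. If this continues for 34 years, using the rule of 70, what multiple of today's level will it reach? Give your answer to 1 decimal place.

Doubling time ≈ 70/9 = 7.78 years.
34 years / 7.78 ≈ 4.37 doublings → factor 2^4.37 ≈ 20.7.

around 20.7 times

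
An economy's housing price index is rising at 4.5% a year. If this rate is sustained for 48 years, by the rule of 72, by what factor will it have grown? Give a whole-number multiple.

Doubling time ≈ 72/4.5 = 16.00 years.
48/16.00 ≈ 3 doublings, so about 2^3 = 8×.

approximately 8 times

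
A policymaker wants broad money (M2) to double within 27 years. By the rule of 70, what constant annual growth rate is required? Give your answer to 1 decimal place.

roughly 2.6%

70 / 27 ≈ 2.59, so about 2.6% annually.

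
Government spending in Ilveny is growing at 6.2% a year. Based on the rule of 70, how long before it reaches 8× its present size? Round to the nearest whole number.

≈ 34 years

At 6.2% it doubles every 70/6.2 ≈ 11.29 years.
8 = 2^3, so 3 doublings → 34 years.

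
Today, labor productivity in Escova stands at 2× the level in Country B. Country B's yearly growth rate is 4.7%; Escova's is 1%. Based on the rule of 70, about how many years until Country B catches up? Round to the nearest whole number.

19 years

Country B gains on Escova at 4.7% − 1% = 3.7 points a year.
At that relative rate the gap halves every 70/3.7 ≈ 18.92 years.
A 2× gap closes after 1 halving: 1 × 18.92 ≈ 19 years.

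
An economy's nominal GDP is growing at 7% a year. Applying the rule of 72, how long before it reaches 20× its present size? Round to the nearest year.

≈ 44 years

At 7% it doubles every 72/7 ≈ 10.29 years.
20× is log₂ 20 ≈ 4.32 doublings, so ≈ 4.32 × 10.29 = 44 years.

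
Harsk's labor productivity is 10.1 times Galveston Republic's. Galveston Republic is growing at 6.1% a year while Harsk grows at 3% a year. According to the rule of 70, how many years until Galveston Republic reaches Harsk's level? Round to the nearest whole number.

≈ 75 years

What matters is the difference: 3.1 pp.
Rule of 70 on the gap: the ratio halves every 70/3.1 ≈ 22.58 years.
A 10.1 times gap takes log₂(10.1) ≈ 3.34 halvings to close: 3.34 × 22.58 ≈ 75 years.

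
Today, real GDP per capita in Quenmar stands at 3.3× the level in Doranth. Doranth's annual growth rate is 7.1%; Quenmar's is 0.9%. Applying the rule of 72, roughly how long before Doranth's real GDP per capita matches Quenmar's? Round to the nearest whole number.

The growth-rate gap is 7.1% − 0.9% = 6.2 percentage points.
So the ratio between them halves every 72/6.2 ≈ 11.61 years.
A 3.3× gap takes log₂(3.3) ≈ 1.72 halvings to close: 1.72 × 11.61 ≈ 20 years.

roughly 20 years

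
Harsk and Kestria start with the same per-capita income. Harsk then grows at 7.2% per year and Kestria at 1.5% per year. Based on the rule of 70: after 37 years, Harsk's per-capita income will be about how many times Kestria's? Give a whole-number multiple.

Rate gap = 7.2% − 1.5% = 5.7 points.
The ratio doubles every 70/5.7 ≈ 12.28 years.
37/12.28 ≈ 3.01 doublings → ratio ≈ 2^3.01 ≈ 8.

about 8 times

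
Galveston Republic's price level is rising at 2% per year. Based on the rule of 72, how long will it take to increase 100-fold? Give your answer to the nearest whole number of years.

Doubling time ≈ 72/2 = 36.00 years.
100× is log₂ 100 ≈ 6.64 doublings, so ≈ 6.64 × 36.00 = 239 years.

about 239 years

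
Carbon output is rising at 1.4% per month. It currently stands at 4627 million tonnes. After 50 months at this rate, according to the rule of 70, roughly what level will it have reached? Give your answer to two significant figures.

around 9300 million tonnes

It doubles every 70/1.4 ≈ 50.00 months, so 50 months is 1.00 doublings.
2^1.00 ≈ 2.00; 4627 × 2.00 ≈ 9300 million tonnes.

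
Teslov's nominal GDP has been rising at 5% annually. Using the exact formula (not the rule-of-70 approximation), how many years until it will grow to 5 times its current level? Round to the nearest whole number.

33 years

t = ln(5) / ln(1 + 0.05) = 1.6094 / 0.048790 ≈ 32.99.
≈ 33 years.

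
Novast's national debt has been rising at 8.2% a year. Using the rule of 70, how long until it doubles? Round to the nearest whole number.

70/8.2 ≈ 8.54, so it doubles roughly every 9 years.

≈ 9 years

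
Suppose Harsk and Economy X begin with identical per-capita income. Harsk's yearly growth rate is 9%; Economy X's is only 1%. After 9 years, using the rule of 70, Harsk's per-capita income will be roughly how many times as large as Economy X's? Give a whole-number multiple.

Only the 8-point difference matters.
70/8 ≈ 8.75 years per doubling of the ratio; 9 years gives 1.03 doublings, so ≈ 2×.

about 2 times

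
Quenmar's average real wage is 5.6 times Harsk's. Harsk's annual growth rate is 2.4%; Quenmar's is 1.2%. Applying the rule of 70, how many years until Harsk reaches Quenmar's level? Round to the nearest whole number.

approximately 145 years

Harsk gains on Quenmar at 2.4% − 1.2% = 1.2 points a year.
At that relative rate the gap halves every 70/1.2 ≈ 58.33 years.
A 5.6 times gap takes log₂(5.6) ≈ 2.49 halvings to close: 2.49 × 58.33 ≈ 145 years.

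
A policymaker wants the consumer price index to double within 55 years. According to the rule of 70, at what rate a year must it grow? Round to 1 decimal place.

approximately 1.3% a year

70 / 55 ≈ 1.27, so about 1.3% a year.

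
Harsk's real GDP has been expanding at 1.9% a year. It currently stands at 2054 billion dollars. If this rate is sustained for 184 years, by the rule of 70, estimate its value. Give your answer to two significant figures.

Doubling time ≈ 70/1.9 = 36.84 years.
184 years is 184/36.84 ≈ 4.99 doublings, a factor of 2^4.99 ≈ 31.78.
2054 × 31.78 ≈ 65000 billion dollars.

around 65000 billion dollars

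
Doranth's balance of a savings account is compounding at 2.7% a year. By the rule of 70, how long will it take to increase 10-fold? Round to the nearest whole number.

One doubling takes 70/2.7 = 25.93 years.
Reaching 10× takes log₂(10) ≈ 3.32 doublings.
3.32 × 25.93 ≈ 86 years.

about 86 years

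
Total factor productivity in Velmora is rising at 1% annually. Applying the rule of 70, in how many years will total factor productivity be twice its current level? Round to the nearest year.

At 1%, doubling takes about 70/1 = 70.00 years.

around 70 years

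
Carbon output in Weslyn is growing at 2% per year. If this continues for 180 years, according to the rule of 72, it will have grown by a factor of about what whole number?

Doubling time ≈ 72/2 = 36.00 years.
180/36.00 ≈ 5 doublings, so about 2^5 = 32×.

approximately 32 times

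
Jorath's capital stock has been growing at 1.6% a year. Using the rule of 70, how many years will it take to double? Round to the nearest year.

roughly 44 years

At 1.6%, doubling takes about 70/1.6 = 43.75 years.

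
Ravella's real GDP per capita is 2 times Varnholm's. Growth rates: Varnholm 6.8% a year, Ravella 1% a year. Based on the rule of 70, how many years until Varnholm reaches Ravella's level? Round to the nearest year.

≈ 12 years

The growth-rate gap is 6.8% − 1% = 5.8 percentage points.
So the ratio between them halves every 70/5.8 ≈ 12.07 years.
A 2 times gap closes after 1 halving: 1 × 12.07 ≈ 12 years.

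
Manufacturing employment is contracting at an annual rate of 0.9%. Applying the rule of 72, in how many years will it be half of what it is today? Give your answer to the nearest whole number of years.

about 80 years

Halving time ≈ 72 / 0.9 = 80.00 → 80 years.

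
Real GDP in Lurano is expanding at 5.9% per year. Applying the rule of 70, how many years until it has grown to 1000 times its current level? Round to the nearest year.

One doubling takes 70/5.9 = 11.86 years.
Reaching 1000× takes log₂(1000) ≈ 9.97 doublings.
9.97 × 11.86 ≈ 118 years.

118 years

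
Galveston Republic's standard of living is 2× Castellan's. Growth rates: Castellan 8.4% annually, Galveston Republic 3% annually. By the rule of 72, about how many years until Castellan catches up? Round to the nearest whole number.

around 13 years

What matters is the difference: 5.4 pp.
Rule of 72 on the gap: the ratio halves every 72/5.4 ≈ 13.33 years.
A 2× gap closes after 1 halving: 1 × 13.33 ≈ 13 years.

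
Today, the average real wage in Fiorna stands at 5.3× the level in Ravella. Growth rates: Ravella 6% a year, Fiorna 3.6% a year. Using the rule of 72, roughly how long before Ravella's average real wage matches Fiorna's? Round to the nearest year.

approximately 72 years

What matters is the difference: 2.4 pp.
Rule of 72 on the gap: the ratio halves every 72/2.4 ≈ 30.00 years.
A 5.3× gap takes log₂(5.3) ≈ 2.41 halvings to close: 2.41 × 30.00 ≈ 72 years.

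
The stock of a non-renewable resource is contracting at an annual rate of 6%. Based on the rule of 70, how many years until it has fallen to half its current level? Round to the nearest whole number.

Halving time ≈ 70 / 6 = 11.67 → 12 years.

about 12 years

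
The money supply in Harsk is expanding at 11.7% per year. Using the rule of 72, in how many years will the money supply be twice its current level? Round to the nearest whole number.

At 11.7%, doubling takes about 72/11.7 = 6.15 years.

around 6 years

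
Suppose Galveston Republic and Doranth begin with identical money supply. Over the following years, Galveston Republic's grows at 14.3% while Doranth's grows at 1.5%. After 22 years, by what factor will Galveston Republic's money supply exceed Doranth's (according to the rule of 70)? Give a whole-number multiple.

Only the 12.8-point difference matters.
70/12.8 ≈ 5.47 years per doubling of the ratio; 22 years gives 4.02 doublings, so ≈ 16×.

approximately 16 times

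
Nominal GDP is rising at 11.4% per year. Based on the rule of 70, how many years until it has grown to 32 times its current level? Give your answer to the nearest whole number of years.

≈ 31 years

One doubling takes 70/11.4 = 6.14 years.
32× is 5 doublings, so 5 × 6.14 ≈ 31 years.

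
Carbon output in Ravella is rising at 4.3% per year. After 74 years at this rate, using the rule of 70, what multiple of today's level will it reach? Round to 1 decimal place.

Doubles every ≈ 16.28 years (70/4.3).
74 years is 4.55 doublings; 2^4.55 ≈ 23.4×.

≈ 23.4 times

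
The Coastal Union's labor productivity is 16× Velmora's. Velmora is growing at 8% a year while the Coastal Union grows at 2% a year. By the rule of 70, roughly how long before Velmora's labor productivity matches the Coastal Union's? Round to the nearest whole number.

around 47 years

Velmora gains on the Coastal Union at 8% − 2% = 6 points a year.
At that relative rate the gap halves every 70/6 ≈ 11.67 years.
A 16× gap closes after 4 halvings: 4 × 11.67 ≈ 47 years.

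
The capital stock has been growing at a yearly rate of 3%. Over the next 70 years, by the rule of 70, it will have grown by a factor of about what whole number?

approximately 8 times

70/3 ≈ 23.33 years per doubling.
70 years fits 3 doublings: 2^3 = 8.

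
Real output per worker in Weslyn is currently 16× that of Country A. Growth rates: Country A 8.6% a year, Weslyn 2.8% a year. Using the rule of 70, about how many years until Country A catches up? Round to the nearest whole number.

48 years

What matters is the difference: 5.8 pp.
Rule of 70 on the gap: the ratio halves every 70/5.8 ≈ 12.07 years.
A 16× gap closes after 4 halvings: 4 × 12.07 ≈ 48 years.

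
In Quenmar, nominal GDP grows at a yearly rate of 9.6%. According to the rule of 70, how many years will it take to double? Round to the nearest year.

70/9.6 ≈ 7.29, so it doubles roughly every 7 years.

7 years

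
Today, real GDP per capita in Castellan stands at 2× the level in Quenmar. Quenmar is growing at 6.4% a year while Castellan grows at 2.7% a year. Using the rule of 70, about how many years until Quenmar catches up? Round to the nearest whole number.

about 19 years

The growth-rate gap is 6.4% − 2.7% = 3.7 percentage points.
So the ratio between them halves every 70/3.7 ≈ 18.92 years.
A 2× gap closes after 1 halving: 1 × 18.92 ≈ 19 years.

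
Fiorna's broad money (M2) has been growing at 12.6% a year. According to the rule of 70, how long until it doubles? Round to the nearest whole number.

roughly 6 years

70/12.6 ≈ 5.56, so it doubles roughly every 6 years.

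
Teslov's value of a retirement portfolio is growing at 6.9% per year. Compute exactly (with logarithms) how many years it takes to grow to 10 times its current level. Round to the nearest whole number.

t = ln(10) / ln(1 + 0.069) = 2.3026 / 0.066724 ≈ 34.51.
≈ 35 years.

35 years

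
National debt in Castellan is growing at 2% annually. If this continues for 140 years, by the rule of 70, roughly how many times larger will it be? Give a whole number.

about 16 times

Doubling time ≈ 70/2 = 35.00 years.
140/35.00 ≈ 4 doublings, so about 2^4 = 16×.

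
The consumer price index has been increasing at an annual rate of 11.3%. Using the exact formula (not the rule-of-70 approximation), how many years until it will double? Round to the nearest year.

t = ln(2) / ln(1 + 0.113) = 0.6931 / 0.107059 ≈ 6.47.
≈ 6 years.

6 years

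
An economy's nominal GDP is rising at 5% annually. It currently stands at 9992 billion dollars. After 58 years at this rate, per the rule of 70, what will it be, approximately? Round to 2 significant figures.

180000 billion dollars

Doubling time ≈ 70/5 = 14.00 years.
58 years is 58/14.00 ≈ 4.14 doublings, a factor of 2^4.14 ≈ 17.63.
9992 × 17.63 ≈ 180000 billion dollars.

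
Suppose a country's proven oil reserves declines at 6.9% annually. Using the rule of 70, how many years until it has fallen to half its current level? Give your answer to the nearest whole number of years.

10 years

Falling at 6.9%, it halves about every 70/6.9 = 10.14 years.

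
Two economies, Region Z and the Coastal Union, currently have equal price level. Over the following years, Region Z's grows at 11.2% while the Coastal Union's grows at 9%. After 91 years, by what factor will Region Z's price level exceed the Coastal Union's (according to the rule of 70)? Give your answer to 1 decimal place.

around 7.3 times

Rate gap = 11.2% − 9% = 2.2 points.
The ratio doubles every 70/2.2 ≈ 31.82 years.
91/31.82 ≈ 2.86 doublings → ratio ≈ 2^2.86 ≈ 7.3.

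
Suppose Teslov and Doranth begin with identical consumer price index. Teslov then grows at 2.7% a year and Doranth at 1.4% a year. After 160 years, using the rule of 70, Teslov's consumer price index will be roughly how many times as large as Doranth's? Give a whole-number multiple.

about 8 times

Rate gap = 2.7% − 1.4% = 1.3 points.
The ratio doubles every 70/1.3 ≈ 53.85 years.
160/53.85 ≈ 2.97 doublings → ratio ≈ 2^2.97 ≈ 8.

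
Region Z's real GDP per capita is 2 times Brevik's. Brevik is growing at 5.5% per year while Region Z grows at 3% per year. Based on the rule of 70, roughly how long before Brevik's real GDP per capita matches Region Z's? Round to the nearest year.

Brevik gains on Region Z at 5.5% − 3% = 2.5 points a year.
At that relative rate the gap halves every 70/2.5 ≈ 28.00 years.
A 2 times gap closes after 1 halving: 1 × 28.00 ≈ 28 years.

approximately 28 years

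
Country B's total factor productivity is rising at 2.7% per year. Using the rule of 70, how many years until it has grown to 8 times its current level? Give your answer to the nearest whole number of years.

Doubling time ≈ 70/2.7 = 25.93 years.
8 = 2^3, so 3 doublings → 78 years.

78 years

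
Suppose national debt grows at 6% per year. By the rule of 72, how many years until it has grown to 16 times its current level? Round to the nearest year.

Doubling time ≈ 72/6 = 12.00 years.
16 = 2^4, so 4 doublings → 48 years.

48 years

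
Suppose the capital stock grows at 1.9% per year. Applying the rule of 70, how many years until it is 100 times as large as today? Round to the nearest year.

approximately 245 years

One doubling takes 70/1.9 = 36.84 years.
Reaching 100× takes log₂(100) ≈ 6.64 doublings.
6.64 × 36.84 ≈ 245 years.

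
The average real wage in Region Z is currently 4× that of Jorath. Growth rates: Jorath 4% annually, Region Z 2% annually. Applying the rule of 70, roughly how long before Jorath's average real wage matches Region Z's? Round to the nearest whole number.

Jorath gains on Region Z at 4% − 2% = 2 points a year.
At that relative rate the gap halves every 70/2 ≈ 35.00 years.
A 4× gap closes after 2 halvings: 2 × 35.00 ≈ 70 years.

approximately 70 years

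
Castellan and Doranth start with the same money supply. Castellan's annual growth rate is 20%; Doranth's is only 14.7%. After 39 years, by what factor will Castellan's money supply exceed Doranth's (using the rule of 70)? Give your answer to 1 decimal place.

Only the 5.3-point difference matters.
70/5.3 ≈ 13.21 years per doubling of the ratio; 39 years gives 2.95 doublings, so ≈ 7.7×.

about 7.7 times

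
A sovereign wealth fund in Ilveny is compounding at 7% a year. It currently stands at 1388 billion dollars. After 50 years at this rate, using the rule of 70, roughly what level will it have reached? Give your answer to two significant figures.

It doubles every 70/7 ≈ 10.00 years, so 50 years is 5.00 doublings.
2^5.00 ≈ 32.00; 1388 × 32.00 ≈ 44000 billion dollars.

44000 billion dollars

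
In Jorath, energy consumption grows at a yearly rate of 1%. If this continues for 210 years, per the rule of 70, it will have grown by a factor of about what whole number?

approximately 8 times

70/1 ≈ 70.00 years per doubling.
210 years fits 3 doublings: 2^3 = 8.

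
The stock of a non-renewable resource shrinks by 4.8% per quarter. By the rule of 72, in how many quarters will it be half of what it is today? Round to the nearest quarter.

roughly 15 quarters

The rule works in reverse for decay: 72/4.8 ≈ 15.00 quarters to halve.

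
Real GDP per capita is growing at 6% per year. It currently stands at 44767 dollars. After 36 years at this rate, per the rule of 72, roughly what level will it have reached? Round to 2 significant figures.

roughly 360000 dollars

It doubles every 72/6 ≈ 12.00 years, so 36 years is 3.00 doublings.
2^3.00 ≈ 8.00; 44767 × 8.00 ≈ 360000 dollars.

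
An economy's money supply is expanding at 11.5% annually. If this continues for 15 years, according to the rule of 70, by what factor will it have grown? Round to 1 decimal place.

Doubles every ≈ 6.09 years (70/11.5).
15 years is 2.46 doublings; 2^2.46 ≈ 5.5×.

around 5.5 times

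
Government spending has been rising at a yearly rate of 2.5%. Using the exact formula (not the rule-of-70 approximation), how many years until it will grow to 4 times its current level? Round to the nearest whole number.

t = ln(4) / ln(1 + 0.025) = 1.3863 / 0.024693 ≈ 56.14.
≈ 56 years.

56 years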